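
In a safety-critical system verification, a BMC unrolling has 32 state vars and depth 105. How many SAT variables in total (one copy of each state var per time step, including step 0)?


BMC unrolls to depth k, creating one copy of each state var for steps 0..k.
Step count = 105 + 1 = 106 (steps 0 through 105)
Vars per step = 32
Total = 32 * 106 = 3392

3392


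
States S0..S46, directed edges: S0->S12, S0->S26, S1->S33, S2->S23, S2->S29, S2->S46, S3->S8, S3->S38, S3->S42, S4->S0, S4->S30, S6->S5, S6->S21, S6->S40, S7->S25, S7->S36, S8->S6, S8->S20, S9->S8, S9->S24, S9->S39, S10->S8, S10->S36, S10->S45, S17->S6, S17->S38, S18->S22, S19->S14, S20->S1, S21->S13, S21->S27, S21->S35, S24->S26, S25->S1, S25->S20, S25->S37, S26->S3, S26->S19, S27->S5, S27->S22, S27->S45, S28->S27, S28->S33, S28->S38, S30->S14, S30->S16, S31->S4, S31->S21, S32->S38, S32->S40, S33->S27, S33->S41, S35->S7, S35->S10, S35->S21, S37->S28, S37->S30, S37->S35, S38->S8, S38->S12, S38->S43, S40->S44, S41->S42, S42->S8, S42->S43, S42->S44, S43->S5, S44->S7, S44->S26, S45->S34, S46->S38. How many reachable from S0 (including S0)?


BFS from S0:
  layer 0: {S0}
  layer 1: {S12, S26}
  layer 2: {S3, S19}
  layer 3: {S8, S14, S38, S42}
  layer 4: {S6, S20, S43, S44}
  layer 5: {S1, S5, S7, S21, S40}
  layer 6: {S13, S25, S27, S33, S35, S36}
  layer 7: {S10, S22, S37, S41, S45}
  layer 8: {S28, S30, S34}
  layer 9: {S16}
Reachable set: {S0, S1, S3, S5, S6, S7, S8, S10, S12, S13, S14, S16, S19, S20, S21, S22, S25, S26, S27, S28, S30, S33, S34, S35, S36, S37, S38, S40, S41, S42, S43, S44, S45}
Count = 33

33


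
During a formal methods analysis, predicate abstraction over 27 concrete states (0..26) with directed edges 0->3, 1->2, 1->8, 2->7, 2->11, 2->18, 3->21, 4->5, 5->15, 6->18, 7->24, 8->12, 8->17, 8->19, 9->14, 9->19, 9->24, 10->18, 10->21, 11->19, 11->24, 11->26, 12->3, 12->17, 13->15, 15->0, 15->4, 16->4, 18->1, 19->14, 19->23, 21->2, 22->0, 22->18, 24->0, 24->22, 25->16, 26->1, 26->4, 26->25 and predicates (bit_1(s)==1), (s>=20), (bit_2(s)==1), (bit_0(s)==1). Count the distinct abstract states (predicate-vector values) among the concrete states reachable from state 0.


BFS from 0:
Concrete reachable: {0, 1, 2, 3, 4, 5, 7, 8, 11, 12, 14, 15, 16, 17, 18, 19, 21, 22, 23, 24, 25, 26}
Abstract via predicates (bit_1(s)==1), (s>=20), (bit_2(s)==1), (bit_0(s)==1):
  (0,0,0,0) <- {0, 8, 16}
  (0,0,0,1) <- {1, 17}
  (0,0,1,0) <- {4, 12}
  (0,0,1,1) <- {5}
  (0,1,0,0) <- {24}
  (0,1,0,1) <- {25}
  (0,1,1,1) <- {21}
  (1,0,0,0) <- {2, 18}
  (1,0,0,1) <- {3, 11, 19}
  (1,0,1,0) <- {14}
  (1,0,1,1) <- {7, 15}
  (1,1,0,0) <- {26}
  (1,1,1,0) <- {22}
  (1,1,1,1) <- {23}
Distinct abstract states = 14

14


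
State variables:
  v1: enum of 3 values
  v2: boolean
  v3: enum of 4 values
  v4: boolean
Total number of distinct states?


State space = product of domain sizes of all variables.
Domain sizes:
  v1 (enum of 3 values): 3
  v2 (boolean): 2
  v3 (enum of 4 values): 4
  v4 (boolean): 2
Product = 3 * 2 * 4 * 2 = 48

48


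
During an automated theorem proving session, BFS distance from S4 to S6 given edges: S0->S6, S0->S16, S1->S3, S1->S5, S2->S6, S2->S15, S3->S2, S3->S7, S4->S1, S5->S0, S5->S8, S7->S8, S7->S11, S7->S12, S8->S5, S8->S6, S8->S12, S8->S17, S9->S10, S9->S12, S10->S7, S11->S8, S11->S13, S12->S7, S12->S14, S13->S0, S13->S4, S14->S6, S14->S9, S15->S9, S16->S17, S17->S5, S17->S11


BFS layer-by-layer from S4:
  dist 0: {S4}
  dist 1: {S1}
  dist 2: {S3, S5}
  dist 3: {S0, S2, S7, S8}
  dist 4: {S6, S11, S12, S15, S16, S17}
  -> S6 reached at distance 4
Shortest path length = 4

4


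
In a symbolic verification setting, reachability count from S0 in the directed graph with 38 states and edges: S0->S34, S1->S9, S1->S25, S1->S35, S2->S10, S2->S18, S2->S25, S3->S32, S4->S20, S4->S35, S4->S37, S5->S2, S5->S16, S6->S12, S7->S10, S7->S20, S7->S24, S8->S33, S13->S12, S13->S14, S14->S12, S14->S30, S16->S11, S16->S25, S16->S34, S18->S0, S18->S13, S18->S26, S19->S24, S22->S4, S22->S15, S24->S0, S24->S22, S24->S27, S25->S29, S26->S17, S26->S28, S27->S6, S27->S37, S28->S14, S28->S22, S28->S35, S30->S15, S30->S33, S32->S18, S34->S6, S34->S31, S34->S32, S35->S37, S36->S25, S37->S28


BFS from S0:
  layer 0: {S0}
  layer 1: {S34}
  layer 2: {S6, S31, S32}
  layer 3: {S12, S18}
  layer 4: {S13, S26}
  layer 5: {S14, S17, S28}
  layer 6: {S22, S30, S35}
  layer 7: {S4, S15, S33, S37}
  layer 8: {S20}
Reachable set: {S0, S4, S6, S12, S13, S14, S15, S17, S18, S20, S22, S26, S28, S30, S31, S32, S33, S34, S35, S37}
Count = 20

20


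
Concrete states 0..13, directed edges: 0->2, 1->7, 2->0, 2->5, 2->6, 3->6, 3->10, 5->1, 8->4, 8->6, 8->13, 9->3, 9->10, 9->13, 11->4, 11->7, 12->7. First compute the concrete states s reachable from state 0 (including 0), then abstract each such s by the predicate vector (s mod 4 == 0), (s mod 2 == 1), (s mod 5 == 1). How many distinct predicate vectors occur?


BFS from 0:
Concrete reachable: {0, 1, 2, 5, 6, 7}
Abstract via predicates (s mod 4 == 0), (s mod 2 == 1), (s mod 5 == 1):
  (0,0,0) <- {2}
  (0,0,1) <- {6}
  (0,1,0) <- {5, 7}
  (0,1,1) <- {1}
  (1,0,0) <- {0}
Distinct abstract states = 5

5


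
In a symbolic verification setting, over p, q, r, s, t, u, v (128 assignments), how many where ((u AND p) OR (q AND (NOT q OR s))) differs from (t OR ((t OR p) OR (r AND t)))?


F1 = ((u AND p) OR (q AND (NOT q OR s)))
F2 = (t OR ((t OR p) OR (r AND t)))
Evaluate both on each of 128 rows (bits = p,q,r,s,t,u,v):
  row 0 [0000000]: F1=0 F2=0 -> 0
  row 1 [0000001]: F1=0 F2=0 -> 0
  row 2 [0000010]: F1=0 F2=0 -> 0
  row 3 [0000011]: F1=0 F2=0 -> 0
  row 4 [0000100]: F1=0 F2=1 (differ) -> 1
  (every remaining row is evaluated the same way; all 128 results are listed next)
Full result column, 8 rows per line (p,q,r,s fixed per line; t,u,v runs 000..111 left to right):
  rows 0-7 [p,q,r,s=0000]: 00001111  (ones: 4)
  rows 8-15 [p,q,r,s=0001]: 00001111  (ones: 4)
  rows 16-23 [p,q,r,s=0010]: 00001111  (ones: 4)
  rows 24-31 [p,q,r,s=0011]: 00001111  (ones: 4)
  rows 32-39 [p,q,r,s=0100]: 00001111  (ones: 4)
  rows 40-47 [p,q,r,s=0101]: 11110000  (ones: 4)
  rows 48-55 [p,q,r,s=0110]: 00001111  (ones: 4)
  rows 56-63 [p,q,r,s=0111]: 11110000  (ones: 4)
  rows 64-71 [p,q,r,s=1000]: 11001100  (ones: 4)
  rows 72-79 [p,q,r,s=1001]: 11001100  (ones: 4)
  rows 80-87 [p,q,r,s=1010]: 11001100  (ones: 4)
  rows 88-95 [p,q,r,s=1011]: 11001100  (ones: 4)
  rows 96-103 [p,q,r,s=1100]: 11001100  (ones: 4)
  rows 104-111 [p,q,r,s=1101]: 00000000  (ones: 0)
  rows 112-119 [p,q,r,s=1110]: 11001100  (ones: 4)
  rows 120-127 [p,q,r,s=1111]: 00000000  (ones: 0)
Disagreements = 4+4+4+4+4+4+4+4+4+4+4+4+4+0+4+0 = 56

56


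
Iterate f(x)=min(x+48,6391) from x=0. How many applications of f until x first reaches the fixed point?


Step 1: x=0, cap=6391, increment=48
Step 2: x grows by 48 each step until capped at 6391; fixed point is x=6391
Step 3: iterations = ceil(6391/48) = 134

134


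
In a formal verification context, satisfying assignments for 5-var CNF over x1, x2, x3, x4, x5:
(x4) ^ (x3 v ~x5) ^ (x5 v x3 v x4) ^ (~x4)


CNF with 4 clauses over 5 vars (32 assignments).
An assignment satisfies CNF iff every clause has >=1 true literal.
Check each row (bits = x1,x2,x3,x4,x5; clause T/F shown):
  row 0 [00000]: clauses=FTFT -> 0
  row 1 [00001]: clauses=FFTT -> 0
  row 2 [00010]: clauses=TTTF -> 0
  row 3 [00011]: clauses=TFTF -> 0
  row 4 [00100]: clauses=FTTT -> 0
  row 5 [00101]: clauses=FTTT -> 0
  row 6 [00110]: clauses=TTTF -> 0
  row 7 [00111]: clauses=TTTF -> 0
  row 8 [01000]: clauses=FTFT -> 0
  row 9 [01001]: clauses=FFTT -> 0
  row 10 [01010]: clauses=TTTF -> 0
  row 11 [01011]: clauses=TFTF -> 0
  row 12 [01100]: clauses=FTTT -> 0
  row 13 [01101]: clauses=FTTT -> 0
  row 14 [01110]: clauses=TTTF -> 0
  row 15 [01111]: clauses=TTTF -> 0
  row 16 [10000]: clauses=FTFT -> 0
  row 17 [10001]: clauses=FFTT -> 0
  row 18 [10010]: clauses=TTTF -> 0
  row 19 [10011]: clauses=TFTF -> 0
  row 20 [10100]: clauses=FTTT -> 0
  row 21 [10101]: clauses=FTTT -> 0
  row 22 [10110]: clauses=TTTF -> 0
  row 23 [10111]: clauses=TTTF -> 0
  row 24 [11000]: clauses=FTFT -> 0
  row 25 [11001]: clauses=FFTT -> 0
  row 26 [11010]: clauses=TTTF -> 0
  row 27 [11011]: clauses=TFTF -> 0
  row 28 [11100]: clauses=FTTT -> 0
  row 29 [11101]: clauses=FTTT -> 0
  row 30 [11110]: clauses=TTTF -> 0
  row 31 [11111]: clauses=TTTF -> 0
Full result column, 8 rows per line (x1,x2 fixed per line; x3,x4,x5 runs 000..111 left to right):
  rows 0-7 [x1,x2=00]: 00000000  (ones: 0)
  rows 8-15 [x1,x2=01]: 00000000  (ones: 0)
  rows 16-23 [x1,x2=10]: 00000000  (ones: 0)
  rows 24-31 [x1,x2=11]: 00000000  (ones: 0)
Satisfying assignments = 0+0+0+0 = 0

0


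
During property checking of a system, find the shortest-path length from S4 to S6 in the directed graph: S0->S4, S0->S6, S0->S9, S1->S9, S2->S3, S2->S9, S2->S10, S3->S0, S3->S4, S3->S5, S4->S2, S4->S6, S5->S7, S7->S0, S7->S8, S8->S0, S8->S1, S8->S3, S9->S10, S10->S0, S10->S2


BFS layer-by-layer from S4:
  dist 0: {S4}
  dist 1: {S2, S6}
  -> S6 reached at distance 1
Shortest path length = 1

1


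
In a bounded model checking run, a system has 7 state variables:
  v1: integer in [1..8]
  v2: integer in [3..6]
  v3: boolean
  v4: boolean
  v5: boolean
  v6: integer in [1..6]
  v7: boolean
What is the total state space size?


State space = product of domain sizes of all variables.
Domain sizes:
  v1 (integer in [1..8]): 8
  v2 (integer in [3..6]): 4
  v3 (boolean): 2
  v4 (boolean): 2
  v5 (boolean): 2
  v6 (integer in [1..6]): 6
  v7 (boolean): 2
Product = 8 * 4 * 2 * 2 * 2 * 6 * 2 = 3072

3072


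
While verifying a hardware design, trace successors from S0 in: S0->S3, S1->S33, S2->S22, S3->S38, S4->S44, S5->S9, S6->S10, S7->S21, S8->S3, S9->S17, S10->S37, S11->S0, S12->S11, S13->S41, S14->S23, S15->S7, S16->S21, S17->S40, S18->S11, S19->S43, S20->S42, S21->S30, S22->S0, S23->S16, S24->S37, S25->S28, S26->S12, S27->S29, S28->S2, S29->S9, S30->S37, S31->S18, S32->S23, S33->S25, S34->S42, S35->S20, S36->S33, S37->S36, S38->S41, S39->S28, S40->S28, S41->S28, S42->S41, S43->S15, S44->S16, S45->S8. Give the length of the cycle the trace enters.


Trace from S0 until a state repeats:
  S0 -> S3 -> S38 -> S41 -> S28 -> S2 -> S22 -> S0
S0 first seen at step 0, revisited at step 7.
Cycle length = 7 - 0 = 7

7


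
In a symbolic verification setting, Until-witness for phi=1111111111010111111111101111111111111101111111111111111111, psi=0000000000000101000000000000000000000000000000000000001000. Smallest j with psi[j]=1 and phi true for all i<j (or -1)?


(phi U psi) at 0: need smallest j with psi[j]=1 and phi[i]=1 for all i in [0,j).
Scan from step 0:
  step 0: phi=1, psi=0 -> continue
  step 1: phi=1, psi=0 -> continue
  step 2: phi=1, psi=0 -> continue
  step 3: phi=1, psi=0 -> continue
  step 10: phi=0 -> phi-prefix broken from here
  step 13: psi=1 but phi already failed -> not a witness
  step 15: psi=1 but phi already failed -> not a witness
  step 54: psi=1 but phi already failed -> not a witness
  end of trace: no witness -> -1
Witness step = -1

-1


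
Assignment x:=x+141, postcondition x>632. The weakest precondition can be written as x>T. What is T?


Formula: wp(x:=E, P) = P[E/x] (substitute E for x in postcondition)
Step 1: Postcondition: x>632
Step 2: Substitute x+141 for x: x+141>632
Step 3: Solve for x: x > 632-141 = 491

491


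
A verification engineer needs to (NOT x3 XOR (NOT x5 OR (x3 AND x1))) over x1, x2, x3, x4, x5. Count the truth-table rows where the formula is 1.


Formula: (NOT x3 XOR (NOT x5 OR (x3 AND x1))) over 5 vars (32 rows)
Evaluate each row (x1, x2, x3, x4, x5 as bits, MSB first):
  row 0 [00000]: (NOT 0 XOR (NOT 0 OR (0 AND 0))) -> 0
  row 1 [00001]: (NOT 0 XOR (NOT 1 OR (0 AND 0))) -> 1
  row 2 [00010]: (NOT 0 XOR (NOT 0 OR (0 AND 0))) -> 0
  row 3 [00011]: (NOT 0 XOR (NOT 1 OR (0 AND 0))) -> 1
  row 4 [00100]: (NOT 1 XOR (NOT 0 OR (1 AND 0))) -> 1
  row 5 [00101]: (NOT 1 XOR (NOT 1 OR (1 AND 0))) -> 0
  row 6 [00110]: (NOT 1 XOR (NOT 0 OR (1 AND 0))) -> 1
  row 7 [00111]: (NOT 1 XOR (NOT 1 OR (1 AND 0))) -> 0
  row 8 [01000]: (NOT 0 XOR (NOT 0 OR (0 AND 0))) -> 0
  row 9 [01001]: (NOT 0 XOR (NOT 1 OR (0 AND 0))) -> 1
  row 10 [01010]: (NOT 0 XOR (NOT 0 OR (0 AND 0))) -> 0
  row 11 [01011]: (NOT 0 XOR (NOT 1 OR (0 AND 0))) -> 1
  row 12 [01100]: (NOT 1 XOR (NOT 0 OR (1 AND 0))) -> 1
  row 13 [01101]: (NOT 1 XOR (NOT 1 OR (1 AND 0))) -> 0
  row 14 [01110]: (NOT 1 XOR (NOT 0 OR (1 AND 0))) -> 1
  row 15 [01111]: (NOT 1 XOR (NOT 1 OR (1 AND 0))) -> 0
  row 16 [10000]: (NOT 0 XOR (NOT 0 OR (0 AND 1))) -> 0
  row 17 [10001]: (NOT 0 XOR (NOT 1 OR (0 AND 1))) -> 1
  row 18 [10010]: (NOT 0 XOR (NOT 0 OR (0 AND 1))) -> 0
  row 19 [10011]: (NOT 0 XOR (NOT 1 OR (0 AND 1))) -> 1
  row 20 [10100]: (NOT 1 XOR (NOT 0 OR (1 AND 1))) -> 1
  row 21 [10101]: (NOT 1 XOR (NOT 1 OR (1 AND 1))) -> 1
  row 22 [10110]: (NOT 1 XOR (NOT 0 OR (1 AND 1))) -> 1
  row 23 [10111]: (NOT 1 XOR (NOT 1 OR (1 AND 1))) -> 1
  row 24 [11000]: (NOT 0 XOR (NOT 0 OR (0 AND 1))) -> 0
  row 25 [11001]: (NOT 0 XOR (NOT 1 OR (0 AND 1))) -> 1
  row 26 [11010]: (NOT 0 XOR (NOT 0 OR (0 AND 1))) -> 0
  row 27 [11011]: (NOT 0 XOR (NOT 1 OR (0 AND 1))) -> 1
  row 28 [11100]: (NOT 1 XOR (NOT 0 OR (1 AND 1))) -> 1
  row 29 [11101]: (NOT 1 XOR (NOT 1 OR (1 AND 1))) -> 1
  row 30 [11110]: (NOT 1 XOR (NOT 0 OR (1 AND 1))) -> 1
  row 31 [11111]: (NOT 1 XOR (NOT 1 OR (1 AND 1))) -> 1
Full result column, 8 rows per line (x1,x2 fixed per line; x3,x4,x5 runs 000..111 left to right):
  rows 0-7 [x1,x2=00]: 01011010  (ones: 4)
  rows 8-15 [x1,x2=01]: 01011010  (ones: 4)
  rows 16-23 [x1,x2=10]: 01011111  (ones: 6)
  rows 24-31 [x1,x2=11]: 01011111  (ones: 6)
Count of 1-rows = 4+4+6+6 = 20

20


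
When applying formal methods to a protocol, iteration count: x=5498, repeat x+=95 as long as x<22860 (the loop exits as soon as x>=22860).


Step 1: x goes from 5498 toward 22860 by 95; the body runs while x<22860, so iterations = ceil((bound-start)/step)
Step 2: Distance=17362
Step 3: ceil(17362/95)=183

183


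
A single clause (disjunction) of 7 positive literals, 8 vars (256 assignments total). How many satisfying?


Step 1: Total=2^8=256
Step 2: Unsat when all 7 false: 2^1=2
Step 3: Sat=256-2=254

254


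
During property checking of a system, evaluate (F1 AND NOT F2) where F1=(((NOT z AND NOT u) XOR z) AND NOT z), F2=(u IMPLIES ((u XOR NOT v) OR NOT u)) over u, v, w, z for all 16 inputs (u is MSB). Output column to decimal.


F1 = (((NOT z AND NOT u) XOR z) AND NOT z)
F2 = (u IMPLIES ((u XOR NOT v) OR NOT u))
Counterexample to F1=>F2 is where F1=1 and F2=0.
Evaluate each row (bits = u,v,w,z, MSB first):
  row 0 [0000]: F1=1 F2=1 -> F1&~F2 -> 0
  row 1 [0001]: F1=0 F2=1 -> F1&~F2 -> 0
  row 2 [0010]: F1=1 F2=1 -> F1&~F2 -> 0
  row 3 [0011]: F1=0 F2=1 -> F1&~F2 -> 0
  row 4 [0100]: F1=1 F2=1 -> F1&~F2 -> 0
  row 5 [0101]: F1=0 F2=1 -> F1&~F2 -> 0
  row 6 [0110]: F1=1 F2=1 -> F1&~F2 -> 0
  row 7 [0111]: F1=0 F2=1 -> F1&~F2 -> 0
  row 8 [1000]: F1=0 F2=0 -> F1&~F2 -> 0
  row 9 [1001]: F1=0 F2=0 -> F1&~F2 -> 0
  row 10 [1010]: F1=0 F2=0 -> F1&~F2 -> 0
  row 11 [1011]: F1=0 F2=0 -> F1&~F2 -> 0
  row 12 [1100]: F1=0 F2=1 -> F1&~F2 -> 0
  row 13 [1101]: F1=0 F2=1 -> F1&~F2 -> 0
  row 14 [1110]: F1=0 F2=1 -> F1&~F2 -> 0
  row 15 [1111]: F1=0 F2=1 -> F1&~F2 -> 0
Full result column, 4 rows per line (u,v fixed per line; w,z runs 00..11 left to right):
  rows 0-3 [u,v=00]: 0000  = hex 0
  rows 4-7 [u,v=01]: 0000  = hex 0
  rows 8-11 [u,v=10]: 0000  = hex 0
  rows 12-15 [u,v=11]: 0000  = hex 0
Counterexample vector (row 0 .. row 15) = 0000000000000000
Output column grouped in 4s = 0000 0000 0000 0000 = 0x0000
Convert to decimal digit by digit (value = value*16 + digit):
  0 -> 0
  0*16 + 0 = 0
  0*16 + 0 = 0
  0*16 + 0 = 0
Decimal = 0

0


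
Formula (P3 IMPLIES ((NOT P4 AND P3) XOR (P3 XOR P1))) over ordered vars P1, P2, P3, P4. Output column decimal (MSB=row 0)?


Formula: (P3 IMPLIES ((NOT P4 AND P3) XOR (P3 XOR P1))) over P1, P2, P3, P4 (16 rows)
Evaluate each row (bits = P1,P2,P3,P4, MSB first):
  row 0 [0000]: (0 IMPLIES ((NOT 0 AND 0) XOR (0 XOR 0))) -> 1
  row 1 [0001]: (0 IMPLIES ((NOT 1 AND 0) XOR (0 XOR 0))) -> 1
  row 2 [0010]: (1 IMPLIES ((NOT 0 AND 1) XOR (1 XOR 0))) -> 0
  row 3 [0011]: (1 IMPLIES ((NOT 1 AND 1) XOR (1 XOR 0))) -> 1
  row 4 [0100]: (0 IMPLIES ((NOT 0 AND 0) XOR (0 XOR 0))) -> 1
  row 5 [0101]: (0 IMPLIES ((NOT 1 AND 0) XOR (0 XOR 0))) -> 1
  row 6 [0110]: (1 IMPLIES ((NOT 0 AND 1) XOR (1 XOR 0))) -> 0
  row 7 [0111]: (1 IMPLIES ((NOT 1 AND 1) XOR (1 XOR 0))) -> 1
  row 8 [1000]: (0 IMPLIES ((NOT 0 AND 0) XOR (0 XOR 1))) -> 1
  row 9 [1001]: (0 IMPLIES ((NOT 1 AND 0) XOR (0 XOR 1))) -> 1
  row 10 [1010]: (1 IMPLIES ((NOT 0 AND 1) XOR (1 XOR 1))) -> 1
  row 11 [1011]: (1 IMPLIES ((NOT 1 AND 1) XOR (1 XOR 1))) -> 0
  row 12 [1100]: (0 IMPLIES ((NOT 0 AND 0) XOR (0 XOR 1))) -> 1
  row 13 [1101]: (0 IMPLIES ((NOT 1 AND 0) XOR (0 XOR 1))) -> 1
  row 14 [1110]: (1 IMPLIES ((NOT 0 AND 1) XOR (1 XOR 1))) -> 1
  row 15 [1111]: (1 IMPLIES ((NOT 1 AND 1) XOR (1 XOR 1))) -> 0
Full result column, 4 rows per line (P1,P2 fixed per line; P3,P4 runs 00..11 left to right):
  rows 0-3 [P1,P2=00]: 1101  = hex D
  rows 4-7 [P1,P2=01]: 1101  = hex D
  rows 8-11 [P1,P2=10]: 1110  = hex E
  rows 12-15 [P1,P2=11]: 1110  = hex E
Output column (row 0 .. row 15) = 1101110111101110
Output column grouped in 4s = 1101 1101 1110 1110 = 0xDDEE
Convert to decimal digit by digit (value = value*16 + digit):
  D -> 13
  13*16 + 13 (D) = 221
  221*16 + 14 (E) = 3550
  3550*16 + 14 (E) = 56814
Decimal = 56814

56814


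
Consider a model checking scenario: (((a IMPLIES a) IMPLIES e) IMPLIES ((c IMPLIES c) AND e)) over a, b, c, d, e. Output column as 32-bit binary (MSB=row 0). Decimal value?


Formula: (((a IMPLIES a) IMPLIES e) IMPLIES ((c IMPLIES c) AND e)) over a, b, c, d, e (32 rows)
Evaluate each row (bits = a,b,c,d,e, MSB first):
  row 0 [00000]: (((0 IMPLIES 0) IMPLIES 0) IMPLIES ((0 IMPLIES 0) AND 0)) -> 1
  row 1 [00001]: (((0 IMPLIES 0) IMPLIES 1) IMPLIES ((0 IMPLIES 0) AND 1)) -> 1
  row 2 [00010]: (((0 IMPLIES 0) IMPLIES 0) IMPLIES ((0 IMPLIES 0) AND 0)) -> 1
  row 3 [00011]: (((0 IMPLIES 0) IMPLIES 1) IMPLIES ((0 IMPLIES 0) AND 1)) -> 1
  row 4 [00100]: (((0 IMPLIES 0) IMPLIES 0) IMPLIES ((1 IMPLIES 1) AND 0)) -> 1
  row 5 [00101]: (((0 IMPLIES 0) IMPLIES 1) IMPLIES ((1 IMPLIES 1) AND 1)) -> 1
  row 6 [00110]: (((0 IMPLIES 0) IMPLIES 0) IMPLIES ((1 IMPLIES 1) AND 0)) -> 1
  row 7 [00111]: (((0 IMPLIES 0) IMPLIES 1) IMPLIES ((1 IMPLIES 1) AND 1)) -> 1
  row 8 [01000]: (((0 IMPLIES 0) IMPLIES 0) IMPLIES ((0 IMPLIES 0) AND 0)) -> 1
  row 9 [01001]: (((0 IMPLIES 0) IMPLIES 1) IMPLIES ((0 IMPLIES 0) AND 1)) -> 1
  row 10 [01010]: (((0 IMPLIES 0) IMPLIES 0) IMPLIES ((0 IMPLIES 0) AND 0)) -> 1
  row 11 [01011]: (((0 IMPLIES 0) IMPLIES 1) IMPLIES ((0 IMPLIES 0) AND 1)) -> 1
  row 12 [01100]: (((0 IMPLIES 0) IMPLIES 0) IMPLIES ((1 IMPLIES 1) AND 0)) -> 1
  row 13 [01101]: (((0 IMPLIES 0) IMPLIES 1) IMPLIES ((1 IMPLIES 1) AND 1)) -> 1
  row 14 [01110]: (((0 IMPLIES 0) IMPLIES 0) IMPLIES ((1 IMPLIES 1) AND 0)) -> 1
  row 15 [01111]: (((0 IMPLIES 0) IMPLIES 1) IMPLIES ((1 IMPLIES 1) AND 1)) -> 1
  row 16 [10000]: (((1 IMPLIES 1) IMPLIES 0) IMPLIES ((0 IMPLIES 0) AND 0)) -> 1
  row 17 [10001]: (((1 IMPLIES 1) IMPLIES 1) IMPLIES ((0 IMPLIES 0) AND 1)) -> 1
  row 18 [10010]: (((1 IMPLIES 1) IMPLIES 0) IMPLIES ((0 IMPLIES 0) AND 0)) -> 1
  row 19 [10011]: (((1 IMPLIES 1) IMPLIES 1) IMPLIES ((0 IMPLIES 0) AND 1)) -> 1
  row 20 [10100]: (((1 IMPLIES 1) IMPLIES 0) IMPLIES ((1 IMPLIES 1) AND 0)) -> 1
  row 21 [10101]: (((1 IMPLIES 1) IMPLIES 1) IMPLIES ((1 IMPLIES 1) AND 1)) -> 1
  row 22 [10110]: (((1 IMPLIES 1) IMPLIES 0) IMPLIES ((1 IMPLIES 1) AND 0)) -> 1
  row 23 [10111]: (((1 IMPLIES 1) IMPLIES 1) IMPLIES ((1 IMPLIES 1) AND 1)) -> 1
  row 24 [11000]: (((1 IMPLIES 1) IMPLIES 0) IMPLIES ((0 IMPLIES 0) AND 0)) -> 1
  row 25 [11001]: (((1 IMPLIES 1) IMPLIES 1) IMPLIES ((0 IMPLIES 0) AND 1)) -> 1
  row 26 [11010]: (((1 IMPLIES 1) IMPLIES 0) IMPLIES ((0 IMPLIES 0) AND 0)) -> 1
  row 27 [11011]: (((1 IMPLIES 1) IMPLIES 1) IMPLIES ((0 IMPLIES 0) AND 1)) -> 1
  row 28 [11100]: (((1 IMPLIES 1) IMPLIES 0) IMPLIES ((1 IMPLIES 1) AND 0)) -> 1
  row 29 [11101]: (((1 IMPLIES 1) IMPLIES 1) IMPLIES ((1 IMPLIES 1) AND 1)) -> 1
  row 30 [11110]: (((1 IMPLIES 1) IMPLIES 0) IMPLIES ((1 IMPLIES 1) AND 0)) -> 1
  row 31 [11111]: (((1 IMPLIES 1) IMPLIES 1) IMPLIES ((1 IMPLIES 1) AND 1)) -> 1
Full result column, 4 rows per line (a,b,c fixed per line; d,e runs 00..11 left to right):
  rows 0-3 [a,b,c=000]: 1111  = hex F
  rows 4-7 [a,b,c=001]: 1111  = hex F
  rows 8-11 [a,b,c=010]: 1111  = hex F
  rows 12-15 [a,b,c=011]: 1111  = hex F
  rows 16-19 [a,b,c=100]: 1111  = hex F
  rows 20-23 [a,b,c=101]: 1111  = hex F
  rows 24-27 [a,b,c=110]: 1111  = hex F
  rows 28-31 [a,b,c=111]: 1111  = hex F
Output column (row 0 .. row 31) = 11111111111111111111111111111111
Output column grouped in 4s = 1111 1111 1111 1111 1111 1111 1111 1111 = 0xFFFFFFFF
Convert to decimal digit by digit (value = value*16 + digit):
  F -> 15
  15*16 + 15 (F) = 255
  255*16 + 15 (F) = 4095
  4095*16 + 15 (F) = 65535
  65535*16 + 15 (F) = 1048575
  1048575*16 + 15 (F) = 16777215
  16777215*16 + 15 (F) = 268435455
  268435455*16 + 15 (F) = 4294967295
Decimal = 4294967295

4294967295


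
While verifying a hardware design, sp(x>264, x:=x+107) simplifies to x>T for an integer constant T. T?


Formula: sp(P, x:=E) = exists old_x. (x = E[old_x/x]) AND P[old_x/x] (old_x is the value of x before the assignment; eliminate old_x by solving x = E[old_x/x] for old_x)
Step 1: Precondition P: x>264, i.e. old_x > 264
Step 2: Assignment gives x = old_x + 107, so old_x = x - 107
Step 3: Substitute into P: x - 107 > 264
Step 4: Simplify: x > 264+107 = 371

371


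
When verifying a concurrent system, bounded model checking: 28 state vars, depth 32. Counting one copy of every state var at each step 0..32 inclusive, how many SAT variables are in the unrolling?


BMC unrolls to depth k, creating one copy of each state var for steps 0..k.
Step count = 32 + 1 = 33 (steps 0 through 32)
Vars per step = 28
Total = 28 * 33 = 924

924


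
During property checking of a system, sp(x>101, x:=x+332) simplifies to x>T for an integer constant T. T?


Formula: sp(P, x:=E) = exists old_x. (x = E[old_x/x]) AND P[old_x/x] (old_x is the value of x before the assignment; eliminate old_x by solving x = E[old_x/x] for old_x)
Step 1: Precondition P: x>101, i.e. old_x > 101
Step 2: Assignment gives x = old_x + 332, so old_x = x - 332
Step 3: Substitute into P: x - 332 > 101
Step 4: Simplify: x > 101+332 = 433

433


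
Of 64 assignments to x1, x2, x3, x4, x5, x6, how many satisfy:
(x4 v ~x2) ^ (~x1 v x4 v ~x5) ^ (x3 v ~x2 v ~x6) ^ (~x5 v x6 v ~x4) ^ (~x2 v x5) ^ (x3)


CNF with 6 clauses over 6 vars (64 assignments).
An assignment satisfies CNF iff every clause has >=1 true literal.
Check each row (bits = x1,x2,x3,x4,x5,x6; clause T/F shown):
  row 0 [000000]: clauses=TTTTTF -> 0
  row 1 [000001]: clauses=TTTTTF -> 0
  row 2 [000010]: clauses=TTTTTF -> 0
  row 3 [000011]: clauses=TTTTTF -> 0
  row 4 [000100]: clauses=TTTTTF -> 0
  (every remaining row is evaluated the same way; all 64 results are listed next)
Full result column, 8 rows per line (x1,x2,x3 fixed per line; x4,x5,x6 runs 000..111 left to right):
  rows 0-7 [x1,x2,x3=000]: 00000000  (ones: 0)
  rows 8-15 [x1,x2,x3=001]: 11111101  (ones: 7)
  rows 16-23 [x1,x2,x3=010]: 00000000  (ones: 0)
  rows 24-31 [x1,x2,x3=011]: 00000001  (ones: 1)
  rows 32-39 [x1,x2,x3=100]: 00000000  (ones: 0)
  rows 40-47 [x1,x2,x3=101]: 11001101  (ones: 5)
  rows 48-55 [x1,x2,x3=110]: 00000000  (ones: 0)
  rows 56-63 [x1,x2,x3=111]: 00000001  (ones: 1)
Satisfying assignments = 0+7+0+1+0+5+0+1 = 14

14


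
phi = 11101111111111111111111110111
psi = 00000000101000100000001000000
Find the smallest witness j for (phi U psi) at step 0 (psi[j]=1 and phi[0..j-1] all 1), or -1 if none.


(phi U psi) at 0: need smallest j with psi[j]=1 and phi[i]=1 for all i in [0,j).
Scan from step 0:
  step 0: phi=1, psi=0 -> continue
  step 1: phi=1, psi=0 -> continue
  step 2: phi=1, psi=0 -> continue
  step 3: phi=0 -> phi-prefix broken from here
  step 8: psi=1 but phi already failed -> not a witness
  step 10: psi=1 but phi already failed -> not a witness
  step 14: psi=1 but phi already failed -> not a witness
  step 22: psi=1 but phi already failed -> not a witness
  end of trace: no witness -> -1
Witness step = -1

-1


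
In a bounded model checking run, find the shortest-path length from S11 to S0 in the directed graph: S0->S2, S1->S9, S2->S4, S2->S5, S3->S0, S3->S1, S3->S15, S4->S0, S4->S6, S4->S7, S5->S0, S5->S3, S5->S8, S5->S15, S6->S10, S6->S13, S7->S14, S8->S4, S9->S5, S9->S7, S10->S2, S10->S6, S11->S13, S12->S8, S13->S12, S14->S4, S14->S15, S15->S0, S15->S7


BFS layer-by-layer from S11:
  dist 0: {S11}
  dist 1: {S13}
  dist 2: {S12}
  dist 3: {S8}
  dist 4: {S4}
  dist 5: {S0, S6, S7}
  -> S0 reached at distance 5
Shortest path length = 5

5


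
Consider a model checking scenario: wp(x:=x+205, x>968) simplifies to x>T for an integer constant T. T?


Formula: wp(x:=E, P) = P[E/x] (substitute E for x in postcondition)
Step 1: Postcondition: x>968
Step 2: Substitute x+205 for x: x+205>968
Step 3: Solve for x: x > 968-205 = 763

763


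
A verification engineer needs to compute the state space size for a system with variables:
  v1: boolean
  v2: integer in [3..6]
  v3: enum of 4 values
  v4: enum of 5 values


State space = product of domain sizes of all variables.
Domain sizes:
  v1 (boolean): 2
  v2 (integer in [3..6]): 4
  v3 (enum of 4 values): 4
  v4 (enum of 5 values): 5
Product = 2 * 4 * 4 * 5 = 160

160


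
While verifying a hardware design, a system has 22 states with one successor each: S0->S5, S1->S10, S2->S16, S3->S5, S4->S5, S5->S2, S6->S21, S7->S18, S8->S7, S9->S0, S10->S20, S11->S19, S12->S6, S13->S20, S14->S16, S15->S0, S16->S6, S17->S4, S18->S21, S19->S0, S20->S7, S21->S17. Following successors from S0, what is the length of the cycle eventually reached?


Trace from S0 until a state repeats:
  S0 -> S5 -> S2 -> S16 -> S6 -> S21 -> S17 -> S4 -> S5
S5 first seen at step 1, revisited at step 8.
Cycle length = 8 - 1 = 7

7


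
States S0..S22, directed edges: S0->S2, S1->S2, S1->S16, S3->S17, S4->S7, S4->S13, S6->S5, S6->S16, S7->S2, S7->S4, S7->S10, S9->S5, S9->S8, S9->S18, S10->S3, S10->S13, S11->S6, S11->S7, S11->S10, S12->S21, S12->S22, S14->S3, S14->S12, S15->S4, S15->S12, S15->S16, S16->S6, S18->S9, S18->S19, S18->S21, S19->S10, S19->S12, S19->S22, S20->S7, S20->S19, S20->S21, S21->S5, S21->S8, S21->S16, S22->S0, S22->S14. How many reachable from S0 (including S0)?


BFS from S0:
  layer 0: {S0}
  layer 1: {S2}
Reachable set: {S0, S2}
Count = 2

2


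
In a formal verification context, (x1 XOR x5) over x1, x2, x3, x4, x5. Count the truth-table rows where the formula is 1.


Formula: (x1 XOR x5) over 5 vars (32 rows)
Evaluate each row (x1, x2, x3, x4, x5 as bits, MSB first):
  row 0 [00000]: (0 XOR 0) -> 0
  row 1 [00001]: (0 XOR 1) -> 1
  row 2 [00010]: (0 XOR 0) -> 0
  row 3 [00011]: (0 XOR 1) -> 1
  row 4 [00100]: (0 XOR 0) -> 0
  row 5 [00101]: (0 XOR 1) -> 1
  row 6 [00110]: (0 XOR 0) -> 0
  row 7 [00111]: (0 XOR 1) -> 1
  row 8 [01000]: (0 XOR 0) -> 0
  row 9 [01001]: (0 XOR 1) -> 1
  row 10 [01010]: (0 XOR 0) -> 0
  row 11 [01011]: (0 XOR 1) -> 1
  row 12 [01100]: (0 XOR 0) -> 0
  row 13 [01101]: (0 XOR 1) -> 1
  row 14 [01110]: (0 XOR 0) -> 0
  row 15 [01111]: (0 XOR 1) -> 1
  row 16 [10000]: (1 XOR 0) -> 1
  row 17 [10001]: (1 XOR 1) -> 0
  row 18 [10010]: (1 XOR 0) -> 1
  row 19 [10011]: (1 XOR 1) -> 0
  row 20 [10100]: (1 XOR 0) -> 1
  row 21 [10101]: (1 XOR 1) -> 0
  row 22 [10110]: (1 XOR 0) -> 1
  row 23 [10111]: (1 XOR 1) -> 0
  row 24 [11000]: (1 XOR 0) -> 1
  row 25 [11001]: (1 XOR 1) -> 0
  row 26 [11010]: (1 XOR 0) -> 1
  row 27 [11011]: (1 XOR 1) -> 0
  row 28 [11100]: (1 XOR 0) -> 1
  row 29 [11101]: (1 XOR 1) -> 0
  row 30 [11110]: (1 XOR 0) -> 1
  row 31 [11111]: (1 XOR 1) -> 0
Full result column, 8 rows per line (x1,x2 fixed per line; x3,x4,x5 runs 000..111 left to right):
  rows 0-7 [x1,x2=00]: 01010101  (ones: 4)
  rows 8-15 [x1,x2=01]: 01010101  (ones: 4)
  rows 16-23 [x1,x2=10]: 10101010  (ones: 4)
  rows 24-31 [x1,x2=11]: 10101010  (ones: 4)
Count of 1-rows = 4+4+4+4 = 16

16


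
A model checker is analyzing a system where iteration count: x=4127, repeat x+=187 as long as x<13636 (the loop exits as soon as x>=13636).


Step 1: x goes from 4127 toward 13636 by 187; the body runs while x<13636, so iterations = ceil((bound-start)/step)
Step 2: Distance=9509
Step 3: ceil(9509/187)=51

51


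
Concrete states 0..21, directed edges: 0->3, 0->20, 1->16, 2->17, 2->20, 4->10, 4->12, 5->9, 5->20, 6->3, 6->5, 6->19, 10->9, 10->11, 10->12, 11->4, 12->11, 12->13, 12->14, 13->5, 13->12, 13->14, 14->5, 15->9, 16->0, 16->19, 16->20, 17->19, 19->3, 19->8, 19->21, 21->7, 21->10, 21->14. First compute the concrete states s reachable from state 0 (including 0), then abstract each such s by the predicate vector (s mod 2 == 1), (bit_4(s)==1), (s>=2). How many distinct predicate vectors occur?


BFS from 0:
Concrete reachable: {0, 3, 20}
Abstract via predicates (s mod 2 == 1), (bit_4(s)==1), (s>=2):
  (0,0,0) <- {0}
  (0,1,1) <- {20}
  (1,0,1) <- {3}
Distinct abstract states = 3

3


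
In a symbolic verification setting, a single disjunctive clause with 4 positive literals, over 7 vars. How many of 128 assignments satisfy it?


Step 1: Total=2^7=128
Step 2: Unsat when all 4 false: 2^3=8
Step 3: Sat=128-8=120

120


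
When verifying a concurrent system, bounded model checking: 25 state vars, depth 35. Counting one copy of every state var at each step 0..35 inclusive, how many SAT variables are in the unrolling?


BMC unrolls to depth k, creating one copy of each state var for steps 0..k.
Step count = 35 + 1 = 36 (steps 0 through 35)
Vars per step = 25
Total = 25 * 36 = 900

900


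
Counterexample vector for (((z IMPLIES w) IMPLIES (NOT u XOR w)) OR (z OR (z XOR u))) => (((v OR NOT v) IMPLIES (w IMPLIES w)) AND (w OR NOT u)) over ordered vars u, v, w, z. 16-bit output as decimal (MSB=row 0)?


F1 = (((z IMPLIES w) IMPLIES (NOT u XOR w)) OR (z OR (z XOR u)))
F2 = (((v OR NOT v) IMPLIES (w IMPLIES w)) AND (w OR NOT u))
Counterexample to F1=>F2 is where F1=1 and F2=0.
Evaluate each row (bits = u,v,w,z, MSB first):
  row 0 [0000]: F1=1 F2=1 -> F1&~F2 -> 0
  row 1 [0001]: F1=1 F2=1 -> F1&~F2 -> 0
  row 2 [0010]: F1=0 F2=1 -> F1&~F2 -> 0
  row 3 [0011]: F1=1 F2=1 -> F1&~F2 -> 0
  row 4 [0100]: F1=1 F2=1 -> F1&~F2 -> 0
  row 5 [0101]: F1=1 F2=1 -> F1&~F2 -> 0
  row 6 [0110]: F1=0 F2=1 -> F1&~F2 -> 0
  row 7 [0111]: F1=1 F2=1 -> F1&~F2 -> 0
  row 8 [1000]: F1=1 F2=0 -> F1&~F2 -> 1
  row 9 [1001]: F1=1 F2=0 -> F1&~F2 -> 1
  row 10 [1010]: F1=1 F2=1 -> F1&~F2 -> 0
  row 11 [1011]: F1=1 F2=1 -> F1&~F2 -> 0
  row 12 [1100]: F1=1 F2=0 -> F1&~F2 -> 1
  row 13 [1101]: F1=1 F2=0 -> F1&~F2 -> 1
  row 14 [1110]: F1=1 F2=1 -> F1&~F2 -> 0
  row 15 [1111]: F1=1 F2=1 -> F1&~F2 -> 0
Full result column, 4 rows per line (u,v fixed per line; w,z runs 00..11 left to right):
  rows 0-3 [u,v=00]: 0000  = hex 0
  rows 4-7 [u,v=01]: 0000  = hex 0
  rows 8-11 [u,v=10]: 1100  = hex C
  rows 12-15 [u,v=11]: 1100  = hex C
Counterexample vector (row 0 .. row 15) = 0000000011001100
Output column grouped in 4s = 0000 0000 1100 1100 = 0x00CC
Convert to decimal digit by digit (value = value*16 + digit):
  0 -> 0
  0*16 + 0 = 0
  0*16 + 12 (C) = 12
  12*16 + 12 (C) = 204
Decimal = 204

204


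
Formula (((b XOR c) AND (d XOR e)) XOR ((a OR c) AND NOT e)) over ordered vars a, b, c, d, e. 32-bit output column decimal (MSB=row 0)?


Formula: (((b XOR c) AND (d XOR e)) XOR ((a OR c) AND NOT e)) over a, b, c, d, e (32 rows)
Evaluate each row (bits = a,b,c,d,e, MSB first):
  row 0 [00000]: (((0 XOR 0) AND (0 XOR 0)) XOR ((0 OR 0) AND NOT 0)) -> 0
  row 1 [00001]: (((0 XOR 0) AND (0 XOR 1)) XOR ((0 OR 0) AND NOT 1)) -> 0
  row 2 [00010]: (((0 XOR 0) AND (1 XOR 0)) XOR ((0 OR 0) AND NOT 0)) -> 0
  row 3 [00011]: (((0 XOR 0) AND (1 XOR 1)) XOR ((0 OR 0) AND NOT 1)) -> 0
  row 4 [00100]: (((0 XOR 1) AND (0 XOR 0)) XOR ((0 OR 1) AND NOT 0)) -> 1
  row 5 [00101]: (((0 XOR 1) AND (0 XOR 1)) XOR ((0 OR 1) AND NOT 1)) -> 1
  row 6 [00110]: (((0 XOR 1) AND (1 XOR 0)) XOR ((0 OR 1) AND NOT 0)) -> 0
  row 7 [00111]: (((0 XOR 1) AND (1 XOR 1)) XOR ((0 OR 1) AND NOT 1)) -> 0
  row 8 [01000]: (((1 XOR 0) AND (0 XOR 0)) XOR ((0 OR 0) AND NOT 0)) -> 0
  row 9 [01001]: (((1 XOR 0) AND (0 XOR 1)) XOR ((0 OR 0) AND NOT 1)) -> 1
  row 10 [01010]: (((1 XOR 0) AND (1 XOR 0)) XOR ((0 OR 0) AND NOT 0)) -> 1
  row 11 [01011]: (((1 XOR 0) AND (1 XOR 1)) XOR ((0 OR 0) AND NOT 1)) -> 0
  row 12 [01100]: (((1 XOR 1) AND (0 XOR 0)) XOR ((0 OR 1) AND NOT 0)) -> 1
  row 13 [01101]: (((1 XOR 1) AND (0 XOR 1)) XOR ((0 OR 1) AND NOT 1)) -> 0
  row 14 [01110]: (((1 XOR 1) AND (1 XOR 0)) XOR ((0 OR 1) AND NOT 0)) -> 1
  row 15 [01111]: (((1 XOR 1) AND (1 XOR 1)) XOR ((0 OR 1) AND NOT 1)) -> 0
  row 16 [10000]: (((0 XOR 0) AND (0 XOR 0)) XOR ((1 OR 0) AND NOT 0)) -> 1
  row 17 [10001]: (((0 XOR 0) AND (0 XOR 1)) XOR ((1 OR 0) AND NOT 1)) -> 0
  row 18 [10010]: (((0 XOR 0) AND (1 XOR 0)) XOR ((1 OR 0) AND NOT 0)) -> 1
  row 19 [10011]: (((0 XOR 0) AND (1 XOR 1)) XOR ((1 OR 0) AND NOT 1)) -> 0
  row 20 [10100]: (((0 XOR 1) AND (0 XOR 0)) XOR ((1 OR 1) AND NOT 0)) -> 1
  row 21 [10101]: (((0 XOR 1) AND (0 XOR 1)) XOR ((1 OR 1) AND NOT 1)) -> 1
  row 22 [10110]: (((0 XOR 1) AND (1 XOR 0)) XOR ((1 OR 1) AND NOT 0)) -> 0
  row 23 [10111]: (((0 XOR 1) AND (1 XOR 1)) XOR ((1 OR 1) AND NOT 1)) -> 0
  row 24 [11000]: (((1 XOR 0) AND (0 XOR 0)) XOR ((1 OR 0) AND NOT 0)) -> 1
  row 25 [11001]: (((1 XOR 0) AND (0 XOR 1)) XOR ((1 OR 0) AND NOT 1)) -> 1
  row 26 [11010]: (((1 XOR 0) AND (1 XOR 0)) XOR ((1 OR 0) AND NOT 0)) -> 0
  row 27 [11011]: (((1 XOR 0) AND (1 XOR 1)) XOR ((1 OR 0) AND NOT 1)) -> 0
  row 28 [11100]: (((1 XOR 1) AND (0 XOR 0)) XOR ((1 OR 1) AND NOT 0)) -> 1
  row 29 [11101]: (((1 XOR 1) AND (0 XOR 1)) XOR ((1 OR 1) AND NOT 1)) -> 0
  row 30 [11110]: (((1 XOR 1) AND (1 XOR 0)) XOR ((1 OR 1) AND NOT 0)) -> 1
  row 31 [11111]: (((1 XOR 1) AND (1 XOR 1)) XOR ((1 OR 1) AND NOT 1)) -> 0
Full result column, 4 rows per line (a,b,c fixed per line; d,e runs 00..11 left to right):
  rows 0-3 [a,b,c=000]: 0000  = hex 0
  rows 4-7 [a,b,c=001]: 1100  = hex C
  rows 8-11 [a,b,c=010]: 0110  = hex 6
  rows 12-15 [a,b,c=011]: 1010  = hex A
  rows 16-19 [a,b,c=100]: 1010  = hex A
  rows 20-23 [a,b,c=101]: 1100  = hex C
  rows 24-27 [a,b,c=110]: 1100  = hex C
  rows 28-31 [a,b,c=111]: 1010  = hex A
Output column (row 0 .. row 31) = 00001100011010101010110011001010
Output column grouped in 4s = 0000 1100 0110 1010 1010 1100 1100 1010 = 0x0C6AACCA
Convert to decimal digit by digit (value = value*16 + digit):
  0 -> 0
  0*16 + 12 (C) = 12
  12*16 + 6 = 198
  198*16 + 10 (A) = 3178
  3178*16 + 10 (A) = 50858
  50858*16 + 12 (C) = 813740
  813740*16 + 12 (C) = 13019852
  13019852*16 + 10 (A) = 208317642
Decimal = 208317642

208317642


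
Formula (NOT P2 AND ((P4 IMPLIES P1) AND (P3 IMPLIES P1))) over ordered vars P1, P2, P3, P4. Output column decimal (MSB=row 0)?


Formula: (NOT P2 AND ((P4 IMPLIES P1) AND (P3 IMPLIES P1))) over P1, P2, P3, P4 (16 rows)
Evaluate each row (bits = P1,P2,P3,P4, MSB first):
  row 0 [0000]: (NOT 0 AND ((0 IMPLIES 0) AND (0 IMPLIES 0))) -> 1
  row 1 [0001]: (NOT 0 AND ((1 IMPLIES 0) AND (0 IMPLIES 0))) -> 0
  row 2 [0010]: (NOT 0 AND ((0 IMPLIES 0) AND (1 IMPLIES 0))) -> 0
  row 3 [0011]: (NOT 0 AND ((1 IMPLIES 0) AND (1 IMPLIES 0))) -> 0
  row 4 [0100]: (NOT 1 AND ((0 IMPLIES 0) AND (0 IMPLIES 0))) -> 0
  row 5 [0101]: (NOT 1 AND ((1 IMPLIES 0) AND (0 IMPLIES 0))) -> 0
  row 6 [0110]: (NOT 1 AND ((0 IMPLIES 0) AND (1 IMPLIES 0))) -> 0
  row 7 [0111]: (NOT 1 AND ((1 IMPLIES 0) AND (1 IMPLIES 0))) -> 0
  row 8 [1000]: (NOT 0 AND ((0 IMPLIES 1) AND (0 IMPLIES 1))) -> 1
  row 9 [1001]: (NOT 0 AND ((1 IMPLIES 1) AND (0 IMPLIES 1))) -> 1
  row 10 [1010]: (NOT 0 AND ((0 IMPLIES 1) AND (1 IMPLIES 1))) -> 1
  row 11 [1011]: (NOT 0 AND ((1 IMPLIES 1) AND (1 IMPLIES 1))) -> 1
  row 12 [1100]: (NOT 1 AND ((0 IMPLIES 1) AND (0 IMPLIES 1))) -> 0
  row 13 [1101]: (NOT 1 AND ((1 IMPLIES 1) AND (0 IMPLIES 1))) -> 0
  row 14 [1110]: (NOT 1 AND ((0 IMPLIES 1) AND (1 IMPLIES 1))) -> 0
  row 15 [1111]: (NOT 1 AND ((1 IMPLIES 1) AND (1 IMPLIES 1))) -> 0
Full result column, 4 rows per line (P1,P2 fixed per line; P3,P4 runs 00..11 left to right):
  rows 0-3 [P1,P2=00]: 1000  = hex 8
  rows 4-7 [P1,P2=01]: 0000  = hex 0
  rows 8-11 [P1,P2=10]: 1111  = hex F
  rows 12-15 [P1,P2=11]: 0000  = hex 0
Output column (row 0 .. row 15) = 1000000011110000
Output column grouped in 4s = 1000 0000 1111 0000 = 0x80F0
Convert to decimal digit by digit (value = value*16 + digit):
  8 -> 8
  8*16 + 0 = 128
  128*16 + 15 (F) = 2063
  2063*16 + 0 = 33008
Decimal = 33008

33008


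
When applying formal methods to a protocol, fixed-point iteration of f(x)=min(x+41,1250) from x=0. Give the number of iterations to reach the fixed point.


Step 1: x=0, cap=1250, increment=41
Step 2: x grows by 41 each step until capped at 1250; fixed point is x=1250
Step 3: iterations = ceil(1250/41) = 31

31


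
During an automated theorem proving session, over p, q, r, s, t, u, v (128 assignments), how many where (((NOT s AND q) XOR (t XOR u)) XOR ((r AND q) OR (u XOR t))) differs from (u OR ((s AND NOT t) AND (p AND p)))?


F1 = (((NOT s AND q) XOR (t XOR u)) XOR ((r AND q) OR (u XOR t)))
F2 = (u OR ((s AND NOT t) AND (p AND p)))
Evaluate both on each of 128 rows (bits = p,q,r,s,t,u,v):
  row 0 [0000000]: F1=0 F2=0 -> 0
  row 1 [0000001]: F1=0 F2=0 -> 0
  row 2 [0000010]: F1=0 F2=1 (differ) -> 1
  row 3 [0000011]: F1=0 F2=1 (differ) -> 1
  row 4 [0000100]: F1=0 F2=0 -> 0
  (every remaining row is evaluated the same way; all 128 results are listed next)
Full result column, 8 rows per line (p,q,r,s fixed per line; t,u,v runs 000..111 left to right):
  rows 0-7 [p,q,r,s=0000]: 00110011  (ones: 4)
  rows 8-15 [p,q,r,s=0001]: 00110011  (ones: 4)
  rows 16-23 [p,q,r,s=0010]: 00110011  (ones: 4)
  rows 24-31 [p,q,r,s=0011]: 00110011  (ones: 4)
  rows 32-39 [p,q,r,s=0100]: 11001100  (ones: 4)
  rows 40-47 [p,q,r,s=0101]: 00110011  (ones: 4)
  rows 48-55 [p,q,r,s=0110]: 00001111  (ones: 4)
  rows 56-63 [p,q,r,s=0111]: 11110000  (ones: 4)
  rows 64-71 [p,q,r,s=1000]: 00110011  (ones: 4)
  rows 72-79 [p,q,r,s=1001]: 11110011  (ones: 6)
  rows 80-87 [p,q,r,s=1010]: 00110011  (ones: 4)
  rows 88-95 [p,q,r,s=1011]: 11110011  (ones: 6)
  rows 96-103 [p,q,r,s=1100]: 11001100  (ones: 4)
  rows 104-111 [p,q,r,s=1101]: 11110011  (ones: 6)
  rows 112-119 [p,q,r,s=1110]: 00001111  (ones: 4)
  rows 120-127 [p,q,r,s=1111]: 00110000  (ones: 2)
Disagreements = 4+4+4+4+4+4+4+4+4+6+4+6+4+6+4+2 = 68

68


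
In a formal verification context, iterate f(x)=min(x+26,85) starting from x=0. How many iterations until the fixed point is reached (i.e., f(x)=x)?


Step 1: x=0, cap=85, increment=26
Step 2: x grows by 26 each step until capped at 85; fixed point is x=85
Step 3: iterations = ceil(85/26) = 4

4


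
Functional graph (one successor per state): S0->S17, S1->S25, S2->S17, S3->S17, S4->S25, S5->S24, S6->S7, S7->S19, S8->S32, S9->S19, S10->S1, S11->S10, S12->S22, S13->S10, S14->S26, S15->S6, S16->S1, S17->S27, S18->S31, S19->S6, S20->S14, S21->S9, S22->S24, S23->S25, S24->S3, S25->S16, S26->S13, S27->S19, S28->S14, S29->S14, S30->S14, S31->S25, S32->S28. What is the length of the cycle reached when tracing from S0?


Trace from S0 until a state repeats:
  S0 -> S17 -> S27 -> S19 -> S6 -> S7 -> S19
S19 first seen at step 3, revisited at step 6.
Cycle length = 6 - 3 = 3

3


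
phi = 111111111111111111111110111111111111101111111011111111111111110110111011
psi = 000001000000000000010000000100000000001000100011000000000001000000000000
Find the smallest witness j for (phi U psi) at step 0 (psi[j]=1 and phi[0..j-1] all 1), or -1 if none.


(phi U psi) at 0: need smallest j with psi[j]=1 and phi[i]=1 for all i in [0,j).
Scan from step 0:
  step 0: phi=1, psi=0 -> continue
  step 1: phi=1, psi=0 -> continue
  step 2: phi=1, psi=0 -> continue
  step 3: phi=1, psi=0 -> continue
  step 5: psi=1 and phi held for [0,5) -> witness found
Witness step = 5

5
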